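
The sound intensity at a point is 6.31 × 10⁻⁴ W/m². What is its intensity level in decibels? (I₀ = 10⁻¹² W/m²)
β = 10·log₁₀(I/I₀) = 88 dB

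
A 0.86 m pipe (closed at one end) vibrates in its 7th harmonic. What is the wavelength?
λₙ = 4L/n = 0.4914 m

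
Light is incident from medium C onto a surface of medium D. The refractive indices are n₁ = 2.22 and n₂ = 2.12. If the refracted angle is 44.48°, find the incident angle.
sin θ₁ = (n₂/n₁)·sin θ₂ → θ₁ = 42°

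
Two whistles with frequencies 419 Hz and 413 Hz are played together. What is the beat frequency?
6 Hz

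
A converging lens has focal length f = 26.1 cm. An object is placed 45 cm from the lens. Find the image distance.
1/di = 1/f − 1/do → di = 62.14 cm (real image)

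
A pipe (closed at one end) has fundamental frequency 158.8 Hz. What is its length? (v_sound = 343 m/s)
L = v/(4f₁) = 0.54 m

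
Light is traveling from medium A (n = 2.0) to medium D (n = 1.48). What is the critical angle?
θc = arcsin(n₂/n₁) = 47.73°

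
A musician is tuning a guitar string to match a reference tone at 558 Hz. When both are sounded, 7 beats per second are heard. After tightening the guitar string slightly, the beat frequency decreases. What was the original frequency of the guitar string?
551 Hz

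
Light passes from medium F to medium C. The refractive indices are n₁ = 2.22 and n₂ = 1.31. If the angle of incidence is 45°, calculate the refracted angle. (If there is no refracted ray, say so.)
sin θ₂ = (n₁/n₂)·sin θ₁ = 1.198 > 1, so there is no refracted ray — the light undergoes total internal reflection.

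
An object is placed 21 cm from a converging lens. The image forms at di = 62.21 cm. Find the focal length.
1/f = 1/do + 1/di → f = 15.7 cm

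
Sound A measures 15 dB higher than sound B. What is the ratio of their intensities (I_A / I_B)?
I_A/I_B = 10^(Δβ/10) = 31.62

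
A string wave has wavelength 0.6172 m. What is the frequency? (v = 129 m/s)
f = v/λ = 209 Hz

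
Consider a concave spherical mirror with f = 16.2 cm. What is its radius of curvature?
R = 2|f| = 32.4 cm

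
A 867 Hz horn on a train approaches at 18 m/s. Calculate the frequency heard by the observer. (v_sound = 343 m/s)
f_obs = f·v/(v − v_s) = 915 Hz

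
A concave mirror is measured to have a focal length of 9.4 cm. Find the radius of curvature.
R = 2|f| = 18.8 cm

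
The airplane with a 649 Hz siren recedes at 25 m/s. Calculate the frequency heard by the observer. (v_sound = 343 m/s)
f_obs = f·v/(v + v_s) = 604.9 Hz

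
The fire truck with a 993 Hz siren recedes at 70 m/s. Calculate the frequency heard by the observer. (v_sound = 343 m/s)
f_obs = f·v/(v + v_s) = 824.7 Hz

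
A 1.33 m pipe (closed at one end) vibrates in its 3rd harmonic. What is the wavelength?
λₙ = 4L/n = 1.773 m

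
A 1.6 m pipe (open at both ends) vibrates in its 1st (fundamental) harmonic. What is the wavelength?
λₙ = 2L/n = 3.2 m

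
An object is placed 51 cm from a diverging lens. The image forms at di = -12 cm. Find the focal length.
1/f = 1/do + 1/di → f = -15.69 cm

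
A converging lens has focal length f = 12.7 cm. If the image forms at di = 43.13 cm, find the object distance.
1/do = 1/f − 1/di → do = 18 cm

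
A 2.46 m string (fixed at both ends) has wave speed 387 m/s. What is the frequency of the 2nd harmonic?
fₙ = nv/(2L) = 157.3 Hz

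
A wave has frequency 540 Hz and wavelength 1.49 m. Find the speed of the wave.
v = fλ = 804.6 m/s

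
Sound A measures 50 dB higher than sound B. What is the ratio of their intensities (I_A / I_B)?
I_A/I_B = 10^(Δβ/10) = 100000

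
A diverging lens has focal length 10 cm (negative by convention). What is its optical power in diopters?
P = 1/f = -10 D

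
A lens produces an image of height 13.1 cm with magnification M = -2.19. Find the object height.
ho = |hi|/|M| = 5.982 cm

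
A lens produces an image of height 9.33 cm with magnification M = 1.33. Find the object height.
ho = |hi|/|M| = 7.015 cm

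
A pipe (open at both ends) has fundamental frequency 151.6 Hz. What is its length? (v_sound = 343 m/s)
L = v/(2f₁) = 1.131 m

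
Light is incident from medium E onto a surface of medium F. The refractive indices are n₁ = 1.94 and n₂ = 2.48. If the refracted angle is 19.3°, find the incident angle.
sin θ₁ = (n₂/n₁)·sin θ₂ → θ₁ = 24.99°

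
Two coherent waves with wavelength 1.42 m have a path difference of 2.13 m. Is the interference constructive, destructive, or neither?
destructive — path difference = 1.5λ, an odd multiple of λ/2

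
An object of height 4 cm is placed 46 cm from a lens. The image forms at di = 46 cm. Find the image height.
hi = (-di/do) × ho = -4 cm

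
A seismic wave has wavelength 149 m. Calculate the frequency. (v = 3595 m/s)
f = v/λ = 24.13 Hz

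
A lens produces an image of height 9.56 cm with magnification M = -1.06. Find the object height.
ho = |hi|/|M| = 9.019 cm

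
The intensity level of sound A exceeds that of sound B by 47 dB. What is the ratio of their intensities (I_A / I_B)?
I_A/I_B = 10^(Δβ/10) = 50120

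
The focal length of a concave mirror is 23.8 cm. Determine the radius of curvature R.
R = 2|f| = 47.6 cm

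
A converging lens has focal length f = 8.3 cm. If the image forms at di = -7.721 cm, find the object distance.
1/do = 1/f − 1/di → do = 4 cm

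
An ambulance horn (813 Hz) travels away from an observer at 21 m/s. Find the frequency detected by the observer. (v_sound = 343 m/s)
f_obs = f·v/(v + v_s) = 766.1 Hz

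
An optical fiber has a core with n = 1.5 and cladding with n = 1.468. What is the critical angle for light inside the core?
θc = arcsin(n_cladding/n_core) = 78.14°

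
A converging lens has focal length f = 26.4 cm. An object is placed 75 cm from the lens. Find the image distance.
1/di = 1/f − 1/do → di = 40.74 cm (real image)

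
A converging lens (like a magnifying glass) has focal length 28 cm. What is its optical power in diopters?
P = 1/f = 3.571 D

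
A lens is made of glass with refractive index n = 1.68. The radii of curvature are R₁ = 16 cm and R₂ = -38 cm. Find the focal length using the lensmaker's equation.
1/f = (n − 1)(1/R₁ − 1/R₂) → f = 16.56 cm (converging lens)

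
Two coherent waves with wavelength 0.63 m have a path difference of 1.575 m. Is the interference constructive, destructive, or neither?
destructive — path difference = 2.5λ, an odd multiple of λ/2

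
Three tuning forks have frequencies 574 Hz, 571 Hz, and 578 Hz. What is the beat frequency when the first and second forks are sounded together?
3 Hz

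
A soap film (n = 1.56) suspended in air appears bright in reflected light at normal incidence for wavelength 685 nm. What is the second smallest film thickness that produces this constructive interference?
2nt = (m − ½)λ with m = 2 → t = (m − ½)λ/(2n) = 329.3 nm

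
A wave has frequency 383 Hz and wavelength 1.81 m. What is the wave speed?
v = fλ = 693.2 m/s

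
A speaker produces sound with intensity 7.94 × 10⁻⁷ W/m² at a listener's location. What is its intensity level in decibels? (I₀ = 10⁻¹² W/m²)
β = 10·log₁₀(I/I₀) = 59 dB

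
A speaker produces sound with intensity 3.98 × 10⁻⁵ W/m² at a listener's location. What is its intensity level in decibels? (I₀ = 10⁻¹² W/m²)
β = 10·log₁₀(I/I₀) = 76 dB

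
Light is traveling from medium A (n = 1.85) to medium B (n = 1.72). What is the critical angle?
θc = arcsin(n₂/n₁) = 68.39°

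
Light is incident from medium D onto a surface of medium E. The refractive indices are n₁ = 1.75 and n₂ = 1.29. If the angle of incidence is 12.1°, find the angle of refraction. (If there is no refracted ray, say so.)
sin θ₂ = (n₁/n₂)·sin θ₁ = 0.2844 → θ₂ = 16.52°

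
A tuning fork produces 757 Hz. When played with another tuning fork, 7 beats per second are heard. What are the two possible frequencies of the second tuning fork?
f₂ = 757 ± 7 Hz → 764 Hz or 750 Hz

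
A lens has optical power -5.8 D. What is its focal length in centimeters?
f = 1/P = -17.24 cm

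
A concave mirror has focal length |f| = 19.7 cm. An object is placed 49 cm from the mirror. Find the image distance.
f = +19.7 cm (concave); 1/di = 1/f − 1/do → di = 32.95 cm (real image, in front of mirror)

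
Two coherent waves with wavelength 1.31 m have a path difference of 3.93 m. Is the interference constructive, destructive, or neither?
constructive — path difference = 3λ, a whole number of wavelengths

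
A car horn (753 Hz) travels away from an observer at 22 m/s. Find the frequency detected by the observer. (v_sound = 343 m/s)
f_obs = f·v/(v + v_s) = 707.6 Hz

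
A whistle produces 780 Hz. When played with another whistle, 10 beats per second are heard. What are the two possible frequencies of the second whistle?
f₂ = 780 ± 10 Hz → 790 Hz or 770 Hz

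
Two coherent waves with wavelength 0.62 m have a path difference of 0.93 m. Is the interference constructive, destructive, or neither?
destructive — path difference = 1.5λ, an odd multiple of λ/2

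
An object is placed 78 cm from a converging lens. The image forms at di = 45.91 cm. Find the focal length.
1/f = 1/do + 1/di → f = 28.9 cm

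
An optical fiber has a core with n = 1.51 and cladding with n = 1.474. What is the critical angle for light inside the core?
θc = arcsin(n_cladding/n_core) = 77.46°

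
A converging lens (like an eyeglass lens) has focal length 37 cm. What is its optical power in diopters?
P = 1/f = 2.703 D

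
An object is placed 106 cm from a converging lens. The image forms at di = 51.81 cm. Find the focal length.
1/f = 1/do + 1/di → f = 34.8 cm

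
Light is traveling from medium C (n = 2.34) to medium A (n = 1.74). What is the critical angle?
θc = arcsin(n₂/n₁) = 48.04°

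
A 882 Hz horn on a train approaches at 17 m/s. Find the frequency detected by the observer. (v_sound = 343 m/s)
f_obs = f·v/(v − v_s) = 928 Hz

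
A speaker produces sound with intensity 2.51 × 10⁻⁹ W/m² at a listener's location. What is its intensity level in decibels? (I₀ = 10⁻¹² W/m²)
β = 10·log₁₀(I/I₀) = 34 dB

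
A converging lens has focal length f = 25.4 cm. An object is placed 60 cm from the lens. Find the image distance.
1/di = 1/f − 1/do → di = 44.05 cm (real image)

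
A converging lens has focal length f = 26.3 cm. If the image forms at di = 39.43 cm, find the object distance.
1/do = 1/f − 1/di → do = 78.98 cm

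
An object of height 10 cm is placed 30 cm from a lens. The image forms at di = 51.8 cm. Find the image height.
hi = (-di/do) × ho = -17.27 cm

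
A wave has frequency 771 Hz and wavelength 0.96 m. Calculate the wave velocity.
v = fλ = 740.2 m/s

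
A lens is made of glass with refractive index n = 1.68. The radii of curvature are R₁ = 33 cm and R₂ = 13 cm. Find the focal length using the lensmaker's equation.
1/f = (n − 1)(1/R₁ − 1/R₂) → f = -31.54 cm (diverging lens)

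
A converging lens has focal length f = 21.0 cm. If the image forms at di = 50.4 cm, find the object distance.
1/do = 1/f − 1/di → do = 36 cm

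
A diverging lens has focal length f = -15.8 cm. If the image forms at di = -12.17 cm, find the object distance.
1/do = 1/f − 1/di → do = 52.97 cm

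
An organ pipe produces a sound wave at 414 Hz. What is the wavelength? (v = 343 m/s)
λ = v/f = 0.8285 m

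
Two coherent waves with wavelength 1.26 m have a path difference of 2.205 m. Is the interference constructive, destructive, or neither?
neither (partial) — path difference = 1.75λ, neither a whole number of wavelengths nor an odd multiple of λ/2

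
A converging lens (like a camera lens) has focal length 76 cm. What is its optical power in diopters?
P = 1/f = 1.316 D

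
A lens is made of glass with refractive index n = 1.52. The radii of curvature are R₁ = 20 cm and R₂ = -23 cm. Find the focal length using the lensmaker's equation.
1/f = (n − 1)(1/R₁ − 1/R₂) → f = 20.57 cm (converging lens)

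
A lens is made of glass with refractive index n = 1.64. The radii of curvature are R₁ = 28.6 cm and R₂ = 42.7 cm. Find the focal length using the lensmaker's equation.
1/f = (n − 1)(1/R₁ − 1/R₂) → f = 135.3 cm (converging lens)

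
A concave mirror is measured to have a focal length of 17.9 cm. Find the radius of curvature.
R = 2|f| = 35.8 cm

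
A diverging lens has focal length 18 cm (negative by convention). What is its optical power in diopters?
P = 1/f = -5.556 D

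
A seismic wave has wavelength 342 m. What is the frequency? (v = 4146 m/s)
f = v/λ = 12.12 Hz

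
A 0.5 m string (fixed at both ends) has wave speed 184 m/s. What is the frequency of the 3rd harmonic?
fₙ = nv/(2L) = 552 Hz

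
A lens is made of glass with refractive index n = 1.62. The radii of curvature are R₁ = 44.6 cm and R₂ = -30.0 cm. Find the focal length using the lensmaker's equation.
1/f = (n − 1)(1/R₁ − 1/R₂) → f = 28.93 cm (converging lens)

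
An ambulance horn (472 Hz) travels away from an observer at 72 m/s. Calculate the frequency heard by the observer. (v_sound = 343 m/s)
f_obs = f·v/(v + v_s) = 390.1 Hz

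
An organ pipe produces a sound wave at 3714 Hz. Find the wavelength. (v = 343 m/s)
λ = v/f = 0.09235 m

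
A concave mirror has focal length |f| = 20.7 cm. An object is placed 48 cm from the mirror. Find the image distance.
f = +20.7 cm (concave); 1/di = 1/f − 1/do → di = 36.4 cm (real image, in front of mirror)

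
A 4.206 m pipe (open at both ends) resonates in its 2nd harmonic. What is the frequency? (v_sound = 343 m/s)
fₙ = nv/(2L) = 81.55 Hz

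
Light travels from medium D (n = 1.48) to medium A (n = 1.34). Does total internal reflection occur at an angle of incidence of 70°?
θc = arcsin(n₂/n₁) = 64.88°; 70° > θc, so yes — total internal reflection.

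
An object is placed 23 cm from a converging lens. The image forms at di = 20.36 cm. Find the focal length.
1/f = 1/do + 1/di → f = 10.8 cm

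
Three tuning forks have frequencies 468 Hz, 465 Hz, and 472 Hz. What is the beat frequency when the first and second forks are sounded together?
3 Hz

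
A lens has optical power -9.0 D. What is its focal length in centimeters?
f = 1/P = -11.11 cm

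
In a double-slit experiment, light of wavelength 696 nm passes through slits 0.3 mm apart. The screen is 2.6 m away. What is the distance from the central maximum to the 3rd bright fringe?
y = mλL/d = 18.1 mm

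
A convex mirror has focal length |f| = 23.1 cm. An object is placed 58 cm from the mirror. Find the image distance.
f = −23.1 cm (convex); 1/di = 1/f − 1/do → di = -16.52 cm (virtual image, behind mirror)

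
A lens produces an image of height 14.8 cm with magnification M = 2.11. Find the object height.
ho = |hi|/|M| = 7.014 cm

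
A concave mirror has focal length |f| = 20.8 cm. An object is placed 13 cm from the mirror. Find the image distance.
f = +20.8 cm (concave); 1/di = 1/f − 1/do → di = -34.67 cm (virtual image, behind mirror)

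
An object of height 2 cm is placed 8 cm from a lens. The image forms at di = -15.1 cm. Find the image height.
hi = (-di/do) × ho = 3.775 cm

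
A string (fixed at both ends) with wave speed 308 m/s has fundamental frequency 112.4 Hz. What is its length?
L = v/(2f₁) = 1.37 m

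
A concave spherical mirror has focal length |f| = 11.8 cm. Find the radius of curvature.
R = 2|f| = 23.6 cm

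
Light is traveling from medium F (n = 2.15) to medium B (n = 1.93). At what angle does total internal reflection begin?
θc = arcsin(n₂/n₁) = 63.85°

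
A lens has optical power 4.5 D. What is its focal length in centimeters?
f = 1/P = 22.22 cm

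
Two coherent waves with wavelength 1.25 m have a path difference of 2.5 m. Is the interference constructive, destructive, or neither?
constructive — path difference = 2λ, a whole number of wavelengths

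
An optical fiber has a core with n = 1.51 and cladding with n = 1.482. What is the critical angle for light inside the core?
θc = arcsin(n_cladding/n_core) = 78.95°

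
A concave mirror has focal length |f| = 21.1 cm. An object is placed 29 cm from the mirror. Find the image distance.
f = +21.1 cm (concave); 1/di = 1/f − 1/do → di = 77.46 cm (real image, in front of mirror)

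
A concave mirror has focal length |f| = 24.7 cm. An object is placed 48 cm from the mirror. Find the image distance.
f = +24.7 cm (concave); 1/di = 1/f − 1/do → di = 50.88 cm (real image, in front of mirror)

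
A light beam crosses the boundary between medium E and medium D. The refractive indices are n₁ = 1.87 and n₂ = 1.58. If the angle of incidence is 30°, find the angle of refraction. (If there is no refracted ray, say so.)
sin θ₂ = (n₁/n₂)·sin θ₁ = 0.5918 → θ₂ = 36.28°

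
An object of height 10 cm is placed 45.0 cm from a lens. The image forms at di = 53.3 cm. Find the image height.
hi = (-di/do) × ho = -11.84 cm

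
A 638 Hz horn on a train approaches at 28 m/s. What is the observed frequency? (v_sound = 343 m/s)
f_obs = f·v/(v − v_s) = 694.7 Hz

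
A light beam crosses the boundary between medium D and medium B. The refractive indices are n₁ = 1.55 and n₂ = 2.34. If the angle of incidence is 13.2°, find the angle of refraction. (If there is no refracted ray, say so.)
sin θ₂ = (n₁/n₂)·sin θ₁ = 0.1513 → θ₂ = 8.7°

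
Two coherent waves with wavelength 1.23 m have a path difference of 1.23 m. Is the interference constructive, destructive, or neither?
constructive — path difference = 1λ, a whole number of wavelengths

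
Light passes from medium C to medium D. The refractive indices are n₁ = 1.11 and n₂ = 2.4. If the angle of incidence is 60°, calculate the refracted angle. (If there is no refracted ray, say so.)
sin θ₂ = (n₁/n₂)·sin θ₁ = 0.4005 → θ₂ = 23.61°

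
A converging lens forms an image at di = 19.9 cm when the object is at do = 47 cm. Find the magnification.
M = −di/do = -0.4234 (inverted image)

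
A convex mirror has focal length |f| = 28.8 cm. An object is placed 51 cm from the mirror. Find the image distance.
f = −28.8 cm (convex); 1/di = 1/f − 1/do → di = -18.41 cm (virtual image, behind mirror)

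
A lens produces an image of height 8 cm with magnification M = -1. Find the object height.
ho = |hi|/|M| = 8 cm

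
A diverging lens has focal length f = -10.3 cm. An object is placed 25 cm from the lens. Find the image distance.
1/di = 1/f − 1/do → di = -7.295 cm (virtual image)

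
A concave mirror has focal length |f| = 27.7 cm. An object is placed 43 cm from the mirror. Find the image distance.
f = +27.7 cm (concave); 1/di = 1/f − 1/do → di = 77.85 cm (real image, in front of mirror)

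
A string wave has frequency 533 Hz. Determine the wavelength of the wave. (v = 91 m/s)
λ = v/f = 0.1707 m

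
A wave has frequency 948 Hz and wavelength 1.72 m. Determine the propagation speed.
v = fλ = 1631 m/s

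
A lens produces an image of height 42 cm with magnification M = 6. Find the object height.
ho = |hi|/|M| = 7 cm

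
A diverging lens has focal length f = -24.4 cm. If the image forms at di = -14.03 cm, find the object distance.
1/do = 1/f − 1/di → do = 33.01 cm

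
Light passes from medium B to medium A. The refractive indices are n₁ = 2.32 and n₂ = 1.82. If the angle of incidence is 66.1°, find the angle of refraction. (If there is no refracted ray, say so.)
sin θ₂ = (n₁/n₂)·sin θ₁ = 1.165 > 1, so there is no refracted ray — the light undergoes total internal reflection.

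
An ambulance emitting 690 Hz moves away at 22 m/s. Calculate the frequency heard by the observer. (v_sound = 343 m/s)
f_obs = f·v/(v + v_s) = 648.4 Hz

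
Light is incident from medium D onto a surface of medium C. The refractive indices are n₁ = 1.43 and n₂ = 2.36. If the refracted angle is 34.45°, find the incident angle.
sin θ₁ = (n₂/n₁)·sin θ₂ → θ₁ = 69°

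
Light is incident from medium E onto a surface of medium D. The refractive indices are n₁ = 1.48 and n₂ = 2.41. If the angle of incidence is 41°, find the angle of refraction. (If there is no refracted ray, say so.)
sin θ₂ = (n₁/n₂)·sin θ₁ = 0.4029 → θ₂ = 23.76°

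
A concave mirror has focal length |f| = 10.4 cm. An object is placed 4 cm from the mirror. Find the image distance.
f = +10.4 cm (concave); 1/di = 1/f − 1/do → di = -6.5 cm (virtual image, behind mirror)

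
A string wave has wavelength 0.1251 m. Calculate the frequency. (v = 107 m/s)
f = v/λ = 855.3 Hz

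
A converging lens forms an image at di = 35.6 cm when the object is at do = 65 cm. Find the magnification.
M = −di/do = -0.5477 (inverted image)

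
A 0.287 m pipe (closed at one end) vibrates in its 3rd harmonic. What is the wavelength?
λₙ = 4L/n = 0.3827 m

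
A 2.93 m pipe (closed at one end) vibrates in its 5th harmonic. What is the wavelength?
λₙ = 4L/n = 2.344 m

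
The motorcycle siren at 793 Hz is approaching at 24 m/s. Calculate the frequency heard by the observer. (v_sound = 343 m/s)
f_obs = f·v/(v − v_s) = 852.7 Hz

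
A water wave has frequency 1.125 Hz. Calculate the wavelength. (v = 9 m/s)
λ = v/f = 8 m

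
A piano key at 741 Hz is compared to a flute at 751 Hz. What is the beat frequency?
10 Hz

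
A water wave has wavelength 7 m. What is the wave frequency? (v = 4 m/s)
f = v/λ = 0.5714 Hz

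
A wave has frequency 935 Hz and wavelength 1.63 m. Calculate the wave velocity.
v = fλ = 1524 m/s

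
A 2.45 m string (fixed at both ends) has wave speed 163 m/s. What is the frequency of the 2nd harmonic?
fₙ = nv/(2L) = 66.53 Hz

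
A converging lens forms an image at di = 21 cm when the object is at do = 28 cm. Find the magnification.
M = −di/do = -0.75 (inverted image)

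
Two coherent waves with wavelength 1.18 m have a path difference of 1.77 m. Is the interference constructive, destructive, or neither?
destructive — path difference = 1.5λ, an odd multiple of λ/2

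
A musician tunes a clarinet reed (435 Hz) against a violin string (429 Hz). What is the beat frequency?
6 Hz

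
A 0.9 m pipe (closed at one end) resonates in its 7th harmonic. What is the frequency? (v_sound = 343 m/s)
fₙ = nv/(4L) = 666.9 Hz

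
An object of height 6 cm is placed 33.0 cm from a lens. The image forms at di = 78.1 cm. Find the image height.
hi = (-di/do) × ho = -14.2 cm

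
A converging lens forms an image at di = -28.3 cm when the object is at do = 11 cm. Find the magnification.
M = −di/do = 2.573 (upright image)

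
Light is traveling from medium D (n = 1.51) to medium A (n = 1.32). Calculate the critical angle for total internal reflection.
θc = arcsin(n₂/n₁) = 60.95°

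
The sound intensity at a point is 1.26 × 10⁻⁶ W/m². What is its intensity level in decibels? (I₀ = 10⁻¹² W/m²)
β = 10·log₁₀(I/I₀) = 61 dB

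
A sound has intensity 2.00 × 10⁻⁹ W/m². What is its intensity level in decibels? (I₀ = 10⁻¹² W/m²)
β = 10·log₁₀(I/I₀) = 33.01 dB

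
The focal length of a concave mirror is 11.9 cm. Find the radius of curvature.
R = 2|f| = 23.8 cm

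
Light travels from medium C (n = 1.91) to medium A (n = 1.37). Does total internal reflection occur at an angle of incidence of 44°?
θc = arcsin(n₂/n₁) = 45.83°; 44° < θc, so no — the ray refracts.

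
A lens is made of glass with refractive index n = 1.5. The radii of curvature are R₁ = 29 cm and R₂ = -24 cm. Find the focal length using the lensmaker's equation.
1/f = (n − 1)(1/R₁ − 1/R₂) → f = 26.26 cm (converging lens)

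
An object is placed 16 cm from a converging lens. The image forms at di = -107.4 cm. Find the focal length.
1/f = 1/do + 1/di → f = 18.8 cm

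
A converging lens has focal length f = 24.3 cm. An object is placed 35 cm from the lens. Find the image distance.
1/di = 1/f − 1/do → di = 79.49 cm (real image)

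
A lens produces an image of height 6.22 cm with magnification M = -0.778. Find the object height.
ho = |hi|/|M| = 7.995 cm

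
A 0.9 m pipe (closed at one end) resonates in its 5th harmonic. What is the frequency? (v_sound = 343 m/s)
fₙ = nv/(4L) = 476.4 Hz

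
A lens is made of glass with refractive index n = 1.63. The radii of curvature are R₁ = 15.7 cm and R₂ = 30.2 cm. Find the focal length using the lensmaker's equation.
1/f = (n − 1)(1/R₁ − 1/R₂) → f = 51.9 cm (converging lens)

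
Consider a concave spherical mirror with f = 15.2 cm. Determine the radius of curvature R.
R = 2|f| = 30.4 cm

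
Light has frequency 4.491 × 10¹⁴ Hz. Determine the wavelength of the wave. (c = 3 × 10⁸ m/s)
λ = c/f = 668 nm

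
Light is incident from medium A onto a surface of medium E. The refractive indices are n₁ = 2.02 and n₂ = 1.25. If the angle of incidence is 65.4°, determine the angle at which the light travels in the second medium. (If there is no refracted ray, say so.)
sin θ₂ = (n₁/n₂)·sin θ₁ = 1.469 > 1, so there is no refracted ray — the light undergoes total internal reflection.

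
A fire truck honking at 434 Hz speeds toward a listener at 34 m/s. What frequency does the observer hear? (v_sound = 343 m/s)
f_obs = f·v/(v − v_s) = 481.8 Hz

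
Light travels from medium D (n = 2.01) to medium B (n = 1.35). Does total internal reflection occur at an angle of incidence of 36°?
θc = arcsin(n₂/n₁) = 42.19°; 36° < θc, so no — the ray refracts.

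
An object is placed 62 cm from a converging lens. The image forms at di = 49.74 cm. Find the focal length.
1/f = 1/do + 1/di → f = 27.6 cm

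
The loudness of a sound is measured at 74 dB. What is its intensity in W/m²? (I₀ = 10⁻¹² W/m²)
I = I₀·10^(β/10) = 2.51 × 10⁻⁵ W/m²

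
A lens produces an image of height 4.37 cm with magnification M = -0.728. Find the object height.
ho = |hi|/|M| = 6.003 cm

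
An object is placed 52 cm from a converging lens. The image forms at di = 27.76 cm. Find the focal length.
1/f = 1/do + 1/di → f = 18.1 cm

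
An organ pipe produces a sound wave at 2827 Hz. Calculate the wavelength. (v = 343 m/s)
λ = v/f = 0.1213 m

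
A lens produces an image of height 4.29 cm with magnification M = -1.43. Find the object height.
ho = |hi|/|M| = 3 cm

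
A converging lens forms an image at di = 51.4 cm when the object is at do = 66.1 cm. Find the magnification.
M = −di/do = -0.7776 (inverted image)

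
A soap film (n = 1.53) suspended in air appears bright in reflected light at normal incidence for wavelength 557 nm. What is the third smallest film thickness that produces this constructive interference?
2nt = (m − ½)λ with m = 3 → t = (m − ½)λ/(2n) = 455.1 nm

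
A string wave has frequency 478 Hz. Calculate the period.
T = 1/f = 0.002092 s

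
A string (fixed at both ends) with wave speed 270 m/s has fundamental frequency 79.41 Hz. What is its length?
L = v/(2f₁) = 1.7 m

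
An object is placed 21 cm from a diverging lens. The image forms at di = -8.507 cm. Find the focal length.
1/f = 1/do + 1/di → f = -14.3 cm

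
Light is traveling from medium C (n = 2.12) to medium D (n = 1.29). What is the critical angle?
θc = arcsin(n₂/n₁) = 37.48°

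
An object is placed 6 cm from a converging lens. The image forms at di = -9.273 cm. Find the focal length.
1/f = 1/do + 1/di → f = 17 cm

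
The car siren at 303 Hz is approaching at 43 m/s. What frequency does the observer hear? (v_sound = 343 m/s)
f_obs = f·v/(v − v_s) = 346.4 Hz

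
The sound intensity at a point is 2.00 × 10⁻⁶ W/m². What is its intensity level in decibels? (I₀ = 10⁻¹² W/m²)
β = 10·log₁₀(I/I₀) = 63.01 dB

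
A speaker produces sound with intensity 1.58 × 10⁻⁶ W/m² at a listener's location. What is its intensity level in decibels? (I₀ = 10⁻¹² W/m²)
β = 10·log₁₀(I/I₀) = 61.99 dB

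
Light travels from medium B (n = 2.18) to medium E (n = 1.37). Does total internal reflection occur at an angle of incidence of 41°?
θc = arcsin(n₂/n₁) = 38.94°; 41° > θc, so yes — total internal reflection.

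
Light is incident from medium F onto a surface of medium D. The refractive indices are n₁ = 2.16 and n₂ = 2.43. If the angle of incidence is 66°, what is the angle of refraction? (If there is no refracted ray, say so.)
sin θ₂ = (n₁/n₂)·sin θ₁ = 0.812 → θ₂ = 54.3°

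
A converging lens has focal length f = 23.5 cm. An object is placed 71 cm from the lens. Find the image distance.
1/di = 1/f − 1/do → di = 35.13 cm (real image)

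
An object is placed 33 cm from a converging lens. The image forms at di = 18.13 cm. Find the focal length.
1/f = 1/do + 1/di → f = 11.7 cm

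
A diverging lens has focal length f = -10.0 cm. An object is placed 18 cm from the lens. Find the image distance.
1/di = 1/f − 1/do → di = -6.429 cm (virtual image)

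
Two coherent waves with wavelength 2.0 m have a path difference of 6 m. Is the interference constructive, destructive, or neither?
constructive — path difference = 3λ, a whole number of wavelengths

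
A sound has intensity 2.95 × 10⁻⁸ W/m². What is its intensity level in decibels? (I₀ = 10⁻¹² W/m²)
β = 10·log₁₀(I/I₀) = 44.7 dB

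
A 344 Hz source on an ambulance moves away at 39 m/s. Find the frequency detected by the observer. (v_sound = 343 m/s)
f_obs = f·v/(v + v_s) = 308.9 Hz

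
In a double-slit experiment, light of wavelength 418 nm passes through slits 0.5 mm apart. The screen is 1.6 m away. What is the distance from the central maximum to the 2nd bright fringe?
y = mλL/d = 2.675 mm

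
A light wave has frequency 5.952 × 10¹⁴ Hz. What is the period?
T = 1/f = 1.680 × 10⁻¹⁵ s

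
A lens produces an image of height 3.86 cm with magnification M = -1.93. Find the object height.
ho = |hi|/|M| = 2 cm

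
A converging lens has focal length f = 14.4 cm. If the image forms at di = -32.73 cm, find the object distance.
1/do = 1/f − 1/di → do = 10 cm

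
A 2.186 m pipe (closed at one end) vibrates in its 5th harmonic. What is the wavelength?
λₙ = 4L/n = 1.749 m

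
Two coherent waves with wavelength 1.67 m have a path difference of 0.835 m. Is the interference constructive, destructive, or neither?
destructive — path difference = 0.5λ, an odd multiple of λ/2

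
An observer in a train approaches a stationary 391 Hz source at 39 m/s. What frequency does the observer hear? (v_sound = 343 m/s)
f_obs = f·(v + v_o)/v = 435.5 Hz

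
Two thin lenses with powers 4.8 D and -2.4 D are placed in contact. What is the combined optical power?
P_total = P₁ + P₂ = 2.4 D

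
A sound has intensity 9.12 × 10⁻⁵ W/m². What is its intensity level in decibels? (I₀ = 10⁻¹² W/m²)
β = 10·log₁₀(I/I₀) = 79.6 dB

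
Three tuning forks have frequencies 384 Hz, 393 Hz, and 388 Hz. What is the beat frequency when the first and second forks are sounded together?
9 Hz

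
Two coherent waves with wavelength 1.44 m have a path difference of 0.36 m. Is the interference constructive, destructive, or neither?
neither (partial) — path difference = 0.25λ, neither a whole number of wavelengths nor an odd multiple of λ/2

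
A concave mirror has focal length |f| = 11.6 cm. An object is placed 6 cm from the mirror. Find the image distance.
f = +11.6 cm (concave); 1/di = 1/f − 1/do → di = -12.43 cm (virtual image, behind mirror)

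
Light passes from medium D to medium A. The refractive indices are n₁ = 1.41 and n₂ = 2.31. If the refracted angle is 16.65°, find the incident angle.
sin θ₁ = (n₂/n₁)·sin θ₂ → θ₁ = 28°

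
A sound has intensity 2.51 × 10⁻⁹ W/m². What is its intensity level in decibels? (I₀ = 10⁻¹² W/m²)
β = 10·log₁₀(I/I₀) = 34 dB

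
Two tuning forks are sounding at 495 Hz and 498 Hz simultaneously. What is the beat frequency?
3 Hz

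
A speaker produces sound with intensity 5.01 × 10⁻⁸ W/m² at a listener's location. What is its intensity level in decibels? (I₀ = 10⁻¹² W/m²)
β = 10·log₁₀(I/I₀) = 47 dB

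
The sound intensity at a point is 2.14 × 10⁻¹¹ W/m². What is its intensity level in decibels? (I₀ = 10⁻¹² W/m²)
β = 10·log₁₀(I/I₀) = 13.3 dB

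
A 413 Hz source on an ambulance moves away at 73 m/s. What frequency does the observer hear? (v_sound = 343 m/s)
f_obs = f·v/(v + v_s) = 340.5 Hz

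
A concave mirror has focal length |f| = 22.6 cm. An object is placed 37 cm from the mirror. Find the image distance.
f = +22.6 cm (concave); 1/di = 1/f − 1/do → di = 58.07 cm (real image, in front of mirror)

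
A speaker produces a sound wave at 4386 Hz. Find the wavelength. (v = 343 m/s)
λ = v/f = 0.0782 m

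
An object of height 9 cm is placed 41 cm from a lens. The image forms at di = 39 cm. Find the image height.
hi = (-di/do) × ho = -8.561 cm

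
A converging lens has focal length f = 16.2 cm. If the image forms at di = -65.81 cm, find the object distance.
1/do = 1/f − 1/di → do = 13 cm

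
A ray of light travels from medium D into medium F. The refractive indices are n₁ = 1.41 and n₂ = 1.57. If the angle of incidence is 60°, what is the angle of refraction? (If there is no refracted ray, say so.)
sin θ₂ = (n₁/n₂)·sin θ₁ = 0.7778 → θ₂ = 51.06°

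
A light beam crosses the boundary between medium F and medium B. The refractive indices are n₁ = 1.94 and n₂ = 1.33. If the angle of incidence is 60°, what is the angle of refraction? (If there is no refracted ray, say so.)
sin θ₂ = (n₁/n₂)·sin θ₁ = 1.263 > 1, so there is no refracted ray — the light undergoes total internal reflection.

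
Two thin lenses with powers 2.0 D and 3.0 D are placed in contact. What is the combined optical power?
P_total = P₁ + P₂ = 5.0 D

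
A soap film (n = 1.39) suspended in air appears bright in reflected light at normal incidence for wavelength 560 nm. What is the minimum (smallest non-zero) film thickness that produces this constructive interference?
2nt = (m − ½)λ with m = 1 → t = (m − ½)λ/(2n) = 100.7 nm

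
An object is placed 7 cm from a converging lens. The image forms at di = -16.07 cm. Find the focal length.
1/f = 1/do + 1/di → f = 12.4 cm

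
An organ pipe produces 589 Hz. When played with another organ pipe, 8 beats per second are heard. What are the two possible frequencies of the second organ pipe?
f₂ = 589 ± 8 Hz → 597 Hz or 581 Hz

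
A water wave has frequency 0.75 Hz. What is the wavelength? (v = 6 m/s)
λ = v/f = 8 m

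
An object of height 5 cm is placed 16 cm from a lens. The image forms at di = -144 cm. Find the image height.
hi = (-di/do) × ho = 45 cm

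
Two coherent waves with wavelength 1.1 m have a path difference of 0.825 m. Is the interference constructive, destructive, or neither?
neither (partial) — path difference = 0.75λ, neither a whole number of wavelengths nor an odd multiple of λ/2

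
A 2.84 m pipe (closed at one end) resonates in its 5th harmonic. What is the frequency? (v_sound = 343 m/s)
fₙ = nv/(4L) = 151 Hz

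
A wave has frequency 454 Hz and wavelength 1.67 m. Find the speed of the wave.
v = fλ = 758.2 m/s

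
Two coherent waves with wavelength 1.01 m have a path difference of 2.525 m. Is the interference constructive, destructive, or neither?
destructive — path difference = 2.5λ, an odd multiple of λ/2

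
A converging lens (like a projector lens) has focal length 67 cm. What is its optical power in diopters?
P = 1/f = 1.493 D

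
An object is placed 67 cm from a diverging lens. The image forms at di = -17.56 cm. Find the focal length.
1/f = 1/do + 1/di → f = -23.8 cm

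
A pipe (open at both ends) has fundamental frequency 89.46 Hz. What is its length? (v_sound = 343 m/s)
L = v/(2f₁) = 1.917 m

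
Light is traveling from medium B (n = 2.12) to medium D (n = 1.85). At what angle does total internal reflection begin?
θc = arcsin(n₂/n₁) = 60.77°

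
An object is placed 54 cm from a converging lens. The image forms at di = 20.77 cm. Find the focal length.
1/f = 1/do + 1/di → f = 15 cm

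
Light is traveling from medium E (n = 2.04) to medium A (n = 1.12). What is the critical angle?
θc = arcsin(n₂/n₁) = 33.3°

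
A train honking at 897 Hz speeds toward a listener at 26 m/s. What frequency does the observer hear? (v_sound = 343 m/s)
f_obs = f·v/(v − v_s) = 970.6 Hz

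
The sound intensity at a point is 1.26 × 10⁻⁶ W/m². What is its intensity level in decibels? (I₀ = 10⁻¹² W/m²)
β = 10·log₁₀(I/I₀) = 61 dB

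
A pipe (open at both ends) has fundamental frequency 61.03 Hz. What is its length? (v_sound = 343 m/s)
L = v/(2f₁) = 2.81 m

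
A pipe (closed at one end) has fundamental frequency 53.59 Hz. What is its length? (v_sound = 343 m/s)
L = v/(4f₁) = 1.6 m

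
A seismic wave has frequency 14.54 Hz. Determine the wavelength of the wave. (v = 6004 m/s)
λ = v/f = 412.9 m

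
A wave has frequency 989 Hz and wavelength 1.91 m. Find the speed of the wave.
v = fλ = 1889 m/s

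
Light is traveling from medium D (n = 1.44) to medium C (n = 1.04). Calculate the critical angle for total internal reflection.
θc = arcsin(n₂/n₁) = 46.24°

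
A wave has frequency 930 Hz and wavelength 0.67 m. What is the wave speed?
v = fλ = 623.1 m/s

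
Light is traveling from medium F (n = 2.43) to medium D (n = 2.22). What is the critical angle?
θc = arcsin(n₂/n₁) = 66°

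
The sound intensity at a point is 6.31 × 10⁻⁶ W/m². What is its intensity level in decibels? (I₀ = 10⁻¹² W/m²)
β = 10·log₁₀(I/I₀) = 68 dB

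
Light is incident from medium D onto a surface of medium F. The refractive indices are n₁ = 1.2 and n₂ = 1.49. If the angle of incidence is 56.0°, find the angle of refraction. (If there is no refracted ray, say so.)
sin θ₂ = (n₁/n₂)·sin θ₁ = 0.6677 → θ₂ = 41.89°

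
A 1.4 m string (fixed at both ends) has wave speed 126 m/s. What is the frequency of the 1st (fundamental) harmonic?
fₙ = nv/(2L) = 45 Hz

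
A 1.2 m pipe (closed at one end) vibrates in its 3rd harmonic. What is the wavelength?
λₙ = 4L/n = 1.6 m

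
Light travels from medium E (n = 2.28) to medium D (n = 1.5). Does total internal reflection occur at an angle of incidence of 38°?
θc = arcsin(n₂/n₁) = 41.14°; 38° < θc, so no — the ray refracts.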